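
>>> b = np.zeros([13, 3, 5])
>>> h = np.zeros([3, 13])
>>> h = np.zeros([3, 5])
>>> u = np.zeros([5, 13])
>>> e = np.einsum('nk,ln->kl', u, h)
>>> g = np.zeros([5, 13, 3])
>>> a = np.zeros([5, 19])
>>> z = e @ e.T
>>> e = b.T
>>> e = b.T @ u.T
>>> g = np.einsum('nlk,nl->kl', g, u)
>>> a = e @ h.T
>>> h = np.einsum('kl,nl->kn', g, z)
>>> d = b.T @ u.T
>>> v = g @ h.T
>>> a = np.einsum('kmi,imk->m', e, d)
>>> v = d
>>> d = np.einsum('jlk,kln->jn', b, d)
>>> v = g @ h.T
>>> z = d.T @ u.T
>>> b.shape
(13, 3, 5)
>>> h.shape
(3, 13)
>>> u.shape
(5, 13)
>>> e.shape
(5, 3, 5)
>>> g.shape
(3, 13)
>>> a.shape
(3,)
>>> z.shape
(5, 5)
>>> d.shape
(13, 5)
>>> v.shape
(3, 3)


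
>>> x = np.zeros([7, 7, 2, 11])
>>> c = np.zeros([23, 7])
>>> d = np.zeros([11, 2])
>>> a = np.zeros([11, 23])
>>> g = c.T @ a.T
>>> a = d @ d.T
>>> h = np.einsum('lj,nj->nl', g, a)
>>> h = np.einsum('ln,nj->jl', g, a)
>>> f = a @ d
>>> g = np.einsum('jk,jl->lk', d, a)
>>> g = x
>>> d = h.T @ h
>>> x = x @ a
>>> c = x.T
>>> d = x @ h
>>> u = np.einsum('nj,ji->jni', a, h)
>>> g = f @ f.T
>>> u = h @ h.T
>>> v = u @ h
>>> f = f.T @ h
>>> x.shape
(7, 7, 2, 11)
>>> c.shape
(11, 2, 7, 7)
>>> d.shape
(7, 7, 2, 7)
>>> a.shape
(11, 11)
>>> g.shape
(11, 11)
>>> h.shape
(11, 7)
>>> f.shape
(2, 7)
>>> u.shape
(11, 11)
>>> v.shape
(11, 7)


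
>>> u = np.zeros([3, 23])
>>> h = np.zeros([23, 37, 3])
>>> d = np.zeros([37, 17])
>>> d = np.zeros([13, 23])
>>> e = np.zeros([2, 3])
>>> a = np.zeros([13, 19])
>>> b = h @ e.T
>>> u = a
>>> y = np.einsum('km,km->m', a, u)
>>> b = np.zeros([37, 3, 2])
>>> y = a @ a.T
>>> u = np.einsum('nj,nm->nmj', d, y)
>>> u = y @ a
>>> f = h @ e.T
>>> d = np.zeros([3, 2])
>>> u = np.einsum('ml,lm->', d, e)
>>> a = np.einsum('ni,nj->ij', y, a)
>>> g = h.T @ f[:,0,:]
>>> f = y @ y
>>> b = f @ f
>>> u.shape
()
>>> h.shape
(23, 37, 3)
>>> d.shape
(3, 2)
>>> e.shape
(2, 3)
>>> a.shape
(13, 19)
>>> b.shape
(13, 13)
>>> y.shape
(13, 13)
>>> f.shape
(13, 13)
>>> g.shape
(3, 37, 2)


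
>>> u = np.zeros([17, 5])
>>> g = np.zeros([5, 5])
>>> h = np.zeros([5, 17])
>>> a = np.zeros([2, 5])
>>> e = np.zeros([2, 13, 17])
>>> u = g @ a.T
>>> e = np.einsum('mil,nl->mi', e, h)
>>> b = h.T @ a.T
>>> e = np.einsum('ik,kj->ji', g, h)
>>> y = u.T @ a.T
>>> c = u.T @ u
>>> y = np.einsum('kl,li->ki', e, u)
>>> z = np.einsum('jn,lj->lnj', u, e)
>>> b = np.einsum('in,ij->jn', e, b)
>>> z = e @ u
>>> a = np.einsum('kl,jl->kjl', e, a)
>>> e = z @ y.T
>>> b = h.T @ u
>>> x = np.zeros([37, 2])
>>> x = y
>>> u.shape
(5, 2)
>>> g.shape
(5, 5)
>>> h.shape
(5, 17)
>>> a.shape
(17, 2, 5)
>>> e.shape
(17, 17)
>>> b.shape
(17, 2)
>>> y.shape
(17, 2)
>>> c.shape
(2, 2)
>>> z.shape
(17, 2)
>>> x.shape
(17, 2)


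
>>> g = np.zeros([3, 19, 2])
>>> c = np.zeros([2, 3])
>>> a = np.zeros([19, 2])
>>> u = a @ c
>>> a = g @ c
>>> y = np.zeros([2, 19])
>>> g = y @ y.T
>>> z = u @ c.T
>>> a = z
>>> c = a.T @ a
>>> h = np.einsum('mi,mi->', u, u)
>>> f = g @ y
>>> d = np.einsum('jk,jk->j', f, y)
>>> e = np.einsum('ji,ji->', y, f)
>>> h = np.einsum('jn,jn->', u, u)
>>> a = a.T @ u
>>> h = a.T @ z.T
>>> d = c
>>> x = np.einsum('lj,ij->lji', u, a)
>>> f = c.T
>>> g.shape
(2, 2)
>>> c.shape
(2, 2)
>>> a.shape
(2, 3)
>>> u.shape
(19, 3)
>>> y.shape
(2, 19)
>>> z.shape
(19, 2)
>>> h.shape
(3, 19)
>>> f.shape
(2, 2)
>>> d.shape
(2, 2)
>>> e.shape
()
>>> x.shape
(19, 3, 2)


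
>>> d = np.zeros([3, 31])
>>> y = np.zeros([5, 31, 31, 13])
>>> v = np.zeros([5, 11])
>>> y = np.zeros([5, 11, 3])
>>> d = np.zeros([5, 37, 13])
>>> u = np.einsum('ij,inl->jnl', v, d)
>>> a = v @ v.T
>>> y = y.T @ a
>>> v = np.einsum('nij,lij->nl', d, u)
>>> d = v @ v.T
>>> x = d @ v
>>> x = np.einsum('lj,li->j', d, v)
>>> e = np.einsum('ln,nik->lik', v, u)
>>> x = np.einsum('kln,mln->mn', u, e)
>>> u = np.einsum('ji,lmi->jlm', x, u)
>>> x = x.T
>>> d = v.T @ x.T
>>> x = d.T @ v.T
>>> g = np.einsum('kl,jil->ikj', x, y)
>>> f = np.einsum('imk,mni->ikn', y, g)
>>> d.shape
(11, 13)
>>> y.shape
(3, 11, 5)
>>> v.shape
(5, 11)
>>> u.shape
(5, 11, 37)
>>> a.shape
(5, 5)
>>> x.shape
(13, 5)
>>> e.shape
(5, 37, 13)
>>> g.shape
(11, 13, 3)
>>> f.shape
(3, 5, 13)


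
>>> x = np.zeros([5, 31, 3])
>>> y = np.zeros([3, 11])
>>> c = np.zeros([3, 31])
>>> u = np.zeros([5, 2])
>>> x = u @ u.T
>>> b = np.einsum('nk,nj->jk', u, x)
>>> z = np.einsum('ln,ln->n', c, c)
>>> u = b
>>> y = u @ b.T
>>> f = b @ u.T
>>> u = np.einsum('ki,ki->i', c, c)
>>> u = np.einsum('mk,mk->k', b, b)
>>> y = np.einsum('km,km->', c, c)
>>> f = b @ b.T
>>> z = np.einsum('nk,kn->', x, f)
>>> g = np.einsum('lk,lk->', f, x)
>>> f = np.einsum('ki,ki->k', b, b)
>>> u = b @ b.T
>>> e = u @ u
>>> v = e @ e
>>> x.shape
(5, 5)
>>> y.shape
()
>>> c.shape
(3, 31)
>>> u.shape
(5, 5)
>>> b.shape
(5, 2)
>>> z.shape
()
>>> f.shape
(5,)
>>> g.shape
()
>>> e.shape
(5, 5)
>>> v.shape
(5, 5)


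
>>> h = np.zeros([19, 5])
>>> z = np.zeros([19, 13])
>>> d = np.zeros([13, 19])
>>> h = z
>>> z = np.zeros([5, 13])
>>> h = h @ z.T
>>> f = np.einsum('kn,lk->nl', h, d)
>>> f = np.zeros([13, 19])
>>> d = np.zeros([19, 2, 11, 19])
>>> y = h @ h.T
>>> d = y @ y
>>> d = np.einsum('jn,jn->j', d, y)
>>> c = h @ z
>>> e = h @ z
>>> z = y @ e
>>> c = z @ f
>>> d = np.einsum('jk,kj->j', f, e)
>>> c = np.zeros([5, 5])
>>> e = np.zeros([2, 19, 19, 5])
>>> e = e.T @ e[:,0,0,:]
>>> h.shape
(19, 5)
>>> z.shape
(19, 13)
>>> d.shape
(13,)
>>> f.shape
(13, 19)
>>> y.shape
(19, 19)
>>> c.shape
(5, 5)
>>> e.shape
(5, 19, 19, 5)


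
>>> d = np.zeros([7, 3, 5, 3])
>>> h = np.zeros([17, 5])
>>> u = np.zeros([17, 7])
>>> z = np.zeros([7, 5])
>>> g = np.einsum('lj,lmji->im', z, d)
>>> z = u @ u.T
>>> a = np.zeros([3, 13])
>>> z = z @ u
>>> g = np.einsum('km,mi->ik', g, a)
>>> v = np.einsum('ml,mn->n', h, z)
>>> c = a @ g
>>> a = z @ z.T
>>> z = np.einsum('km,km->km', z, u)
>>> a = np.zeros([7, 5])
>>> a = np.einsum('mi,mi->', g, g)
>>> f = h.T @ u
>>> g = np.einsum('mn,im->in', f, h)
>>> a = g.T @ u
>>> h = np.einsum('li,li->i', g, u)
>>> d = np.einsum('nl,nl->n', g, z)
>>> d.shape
(17,)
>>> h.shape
(7,)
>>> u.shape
(17, 7)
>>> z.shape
(17, 7)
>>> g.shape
(17, 7)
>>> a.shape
(7, 7)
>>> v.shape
(7,)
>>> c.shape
(3, 3)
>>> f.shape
(5, 7)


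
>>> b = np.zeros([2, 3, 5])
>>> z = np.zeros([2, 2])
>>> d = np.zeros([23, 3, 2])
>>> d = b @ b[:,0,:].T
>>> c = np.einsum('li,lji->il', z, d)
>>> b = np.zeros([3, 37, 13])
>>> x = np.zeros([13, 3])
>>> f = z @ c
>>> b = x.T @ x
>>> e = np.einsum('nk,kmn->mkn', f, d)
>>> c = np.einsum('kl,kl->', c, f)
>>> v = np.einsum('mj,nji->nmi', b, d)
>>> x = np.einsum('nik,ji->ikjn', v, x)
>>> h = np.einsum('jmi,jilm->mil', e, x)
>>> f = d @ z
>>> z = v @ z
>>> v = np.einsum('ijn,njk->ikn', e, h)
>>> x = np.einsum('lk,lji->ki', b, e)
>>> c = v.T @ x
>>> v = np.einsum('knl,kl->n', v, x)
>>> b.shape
(3, 3)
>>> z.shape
(2, 3, 2)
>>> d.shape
(2, 3, 2)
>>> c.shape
(2, 13, 2)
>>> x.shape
(3, 2)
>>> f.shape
(2, 3, 2)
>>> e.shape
(3, 2, 2)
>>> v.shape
(13,)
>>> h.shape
(2, 2, 13)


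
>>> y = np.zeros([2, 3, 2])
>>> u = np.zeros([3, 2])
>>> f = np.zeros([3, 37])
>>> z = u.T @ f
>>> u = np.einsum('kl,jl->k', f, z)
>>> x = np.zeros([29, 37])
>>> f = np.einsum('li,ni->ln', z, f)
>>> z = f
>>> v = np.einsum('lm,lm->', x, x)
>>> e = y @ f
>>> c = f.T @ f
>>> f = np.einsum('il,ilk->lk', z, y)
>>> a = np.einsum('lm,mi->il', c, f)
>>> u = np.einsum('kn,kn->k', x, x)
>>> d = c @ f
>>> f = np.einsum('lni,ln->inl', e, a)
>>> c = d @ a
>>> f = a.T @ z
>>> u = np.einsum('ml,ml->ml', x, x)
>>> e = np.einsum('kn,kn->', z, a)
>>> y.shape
(2, 3, 2)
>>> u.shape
(29, 37)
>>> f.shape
(3, 3)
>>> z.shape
(2, 3)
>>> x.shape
(29, 37)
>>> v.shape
()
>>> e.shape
()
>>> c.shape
(3, 3)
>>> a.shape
(2, 3)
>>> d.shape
(3, 2)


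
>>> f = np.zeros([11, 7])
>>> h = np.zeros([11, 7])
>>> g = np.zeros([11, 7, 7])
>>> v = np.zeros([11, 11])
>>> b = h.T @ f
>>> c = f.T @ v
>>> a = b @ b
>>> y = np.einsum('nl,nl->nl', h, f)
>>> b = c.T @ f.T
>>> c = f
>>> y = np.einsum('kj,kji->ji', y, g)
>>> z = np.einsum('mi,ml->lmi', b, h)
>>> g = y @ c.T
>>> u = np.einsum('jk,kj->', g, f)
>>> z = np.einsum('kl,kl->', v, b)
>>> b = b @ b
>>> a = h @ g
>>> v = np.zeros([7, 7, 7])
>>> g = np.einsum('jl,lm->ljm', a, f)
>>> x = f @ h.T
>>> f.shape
(11, 7)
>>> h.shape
(11, 7)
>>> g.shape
(11, 11, 7)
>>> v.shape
(7, 7, 7)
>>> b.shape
(11, 11)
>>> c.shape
(11, 7)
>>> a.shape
(11, 11)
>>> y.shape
(7, 7)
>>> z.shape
()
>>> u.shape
()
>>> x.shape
(11, 11)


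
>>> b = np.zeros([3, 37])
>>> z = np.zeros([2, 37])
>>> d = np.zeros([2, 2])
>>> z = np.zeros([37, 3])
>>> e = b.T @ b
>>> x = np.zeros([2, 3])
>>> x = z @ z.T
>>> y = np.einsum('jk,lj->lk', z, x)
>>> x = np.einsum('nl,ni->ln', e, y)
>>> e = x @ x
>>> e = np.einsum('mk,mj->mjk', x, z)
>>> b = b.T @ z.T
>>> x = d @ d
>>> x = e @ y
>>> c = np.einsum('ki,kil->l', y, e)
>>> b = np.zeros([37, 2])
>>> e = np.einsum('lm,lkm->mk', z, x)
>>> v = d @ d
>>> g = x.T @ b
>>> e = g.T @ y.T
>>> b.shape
(37, 2)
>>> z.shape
(37, 3)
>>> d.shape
(2, 2)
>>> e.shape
(2, 3, 37)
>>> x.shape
(37, 3, 3)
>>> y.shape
(37, 3)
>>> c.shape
(37,)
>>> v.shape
(2, 2)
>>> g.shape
(3, 3, 2)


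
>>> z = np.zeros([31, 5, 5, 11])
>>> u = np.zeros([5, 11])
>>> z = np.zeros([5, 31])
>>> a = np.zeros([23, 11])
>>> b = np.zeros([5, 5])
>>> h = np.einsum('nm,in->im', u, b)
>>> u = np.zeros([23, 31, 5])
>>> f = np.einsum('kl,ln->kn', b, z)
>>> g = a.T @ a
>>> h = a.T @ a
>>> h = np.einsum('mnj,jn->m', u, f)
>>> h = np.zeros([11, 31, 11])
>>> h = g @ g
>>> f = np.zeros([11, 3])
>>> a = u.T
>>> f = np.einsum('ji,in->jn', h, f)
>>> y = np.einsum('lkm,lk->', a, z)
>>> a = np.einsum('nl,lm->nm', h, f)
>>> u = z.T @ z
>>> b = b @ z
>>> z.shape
(5, 31)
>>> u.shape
(31, 31)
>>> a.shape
(11, 3)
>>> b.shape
(5, 31)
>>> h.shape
(11, 11)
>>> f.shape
(11, 3)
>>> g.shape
(11, 11)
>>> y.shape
()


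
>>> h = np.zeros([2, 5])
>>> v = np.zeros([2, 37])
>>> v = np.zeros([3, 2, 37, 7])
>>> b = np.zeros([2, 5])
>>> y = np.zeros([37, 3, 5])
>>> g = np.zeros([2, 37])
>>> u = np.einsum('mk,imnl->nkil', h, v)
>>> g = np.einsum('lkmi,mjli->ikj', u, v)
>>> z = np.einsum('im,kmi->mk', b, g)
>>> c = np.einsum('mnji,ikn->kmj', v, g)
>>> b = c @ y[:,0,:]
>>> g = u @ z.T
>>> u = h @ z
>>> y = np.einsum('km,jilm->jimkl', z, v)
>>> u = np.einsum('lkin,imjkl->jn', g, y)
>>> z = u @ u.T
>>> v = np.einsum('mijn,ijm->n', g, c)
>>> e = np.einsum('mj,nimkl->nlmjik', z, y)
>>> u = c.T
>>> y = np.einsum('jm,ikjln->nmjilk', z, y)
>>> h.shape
(2, 5)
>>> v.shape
(5,)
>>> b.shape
(5, 3, 5)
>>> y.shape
(37, 7, 7, 3, 5, 2)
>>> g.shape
(37, 5, 3, 5)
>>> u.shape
(37, 3, 5)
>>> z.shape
(7, 7)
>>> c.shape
(5, 3, 37)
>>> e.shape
(3, 37, 7, 7, 2, 5)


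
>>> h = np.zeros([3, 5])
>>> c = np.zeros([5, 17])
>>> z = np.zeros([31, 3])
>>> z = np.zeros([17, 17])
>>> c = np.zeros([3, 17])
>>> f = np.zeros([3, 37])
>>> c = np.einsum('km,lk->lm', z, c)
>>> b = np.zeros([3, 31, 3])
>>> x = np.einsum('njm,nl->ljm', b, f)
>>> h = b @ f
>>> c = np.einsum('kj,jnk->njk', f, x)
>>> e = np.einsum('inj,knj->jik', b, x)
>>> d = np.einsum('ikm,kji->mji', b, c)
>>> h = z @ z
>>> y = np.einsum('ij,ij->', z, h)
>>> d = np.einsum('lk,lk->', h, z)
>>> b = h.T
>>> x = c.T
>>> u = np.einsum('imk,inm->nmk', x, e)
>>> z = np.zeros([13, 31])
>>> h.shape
(17, 17)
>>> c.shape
(31, 37, 3)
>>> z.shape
(13, 31)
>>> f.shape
(3, 37)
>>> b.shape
(17, 17)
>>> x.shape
(3, 37, 31)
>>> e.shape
(3, 3, 37)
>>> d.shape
()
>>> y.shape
()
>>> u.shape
(3, 37, 31)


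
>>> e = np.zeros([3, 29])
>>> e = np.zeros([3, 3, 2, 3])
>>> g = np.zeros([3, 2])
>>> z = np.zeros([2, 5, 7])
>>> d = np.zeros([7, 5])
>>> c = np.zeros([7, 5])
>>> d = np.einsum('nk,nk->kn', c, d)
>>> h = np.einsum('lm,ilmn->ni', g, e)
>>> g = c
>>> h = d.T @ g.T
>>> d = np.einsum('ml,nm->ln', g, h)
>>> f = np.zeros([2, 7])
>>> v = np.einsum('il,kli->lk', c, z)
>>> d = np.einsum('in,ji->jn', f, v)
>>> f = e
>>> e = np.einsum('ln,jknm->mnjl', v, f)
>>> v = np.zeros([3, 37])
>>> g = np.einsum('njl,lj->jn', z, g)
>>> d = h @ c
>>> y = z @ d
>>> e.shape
(3, 2, 3, 5)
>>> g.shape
(5, 2)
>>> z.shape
(2, 5, 7)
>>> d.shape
(7, 5)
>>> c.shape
(7, 5)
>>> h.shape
(7, 7)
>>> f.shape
(3, 3, 2, 3)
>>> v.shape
(3, 37)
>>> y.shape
(2, 5, 5)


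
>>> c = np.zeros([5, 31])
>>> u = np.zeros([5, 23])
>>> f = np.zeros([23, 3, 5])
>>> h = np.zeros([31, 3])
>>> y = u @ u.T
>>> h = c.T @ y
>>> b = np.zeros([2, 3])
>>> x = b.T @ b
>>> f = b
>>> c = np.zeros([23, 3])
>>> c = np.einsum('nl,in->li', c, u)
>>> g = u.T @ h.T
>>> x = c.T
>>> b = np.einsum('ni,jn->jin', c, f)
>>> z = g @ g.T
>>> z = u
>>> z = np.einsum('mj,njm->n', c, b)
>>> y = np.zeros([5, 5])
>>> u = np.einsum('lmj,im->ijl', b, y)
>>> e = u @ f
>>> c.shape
(3, 5)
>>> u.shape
(5, 3, 2)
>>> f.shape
(2, 3)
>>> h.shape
(31, 5)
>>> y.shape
(5, 5)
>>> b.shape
(2, 5, 3)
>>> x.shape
(5, 3)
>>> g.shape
(23, 31)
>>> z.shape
(2,)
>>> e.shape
(5, 3, 3)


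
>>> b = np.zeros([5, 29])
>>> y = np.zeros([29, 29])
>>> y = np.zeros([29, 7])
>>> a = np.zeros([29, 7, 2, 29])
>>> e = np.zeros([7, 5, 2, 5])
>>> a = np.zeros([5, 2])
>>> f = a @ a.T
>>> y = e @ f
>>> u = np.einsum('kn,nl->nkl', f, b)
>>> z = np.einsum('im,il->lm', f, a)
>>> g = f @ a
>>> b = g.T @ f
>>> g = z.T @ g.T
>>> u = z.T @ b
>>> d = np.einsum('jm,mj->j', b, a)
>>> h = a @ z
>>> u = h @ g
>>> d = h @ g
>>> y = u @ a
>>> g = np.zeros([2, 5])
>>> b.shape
(2, 5)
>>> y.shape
(5, 2)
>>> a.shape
(5, 2)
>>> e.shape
(7, 5, 2, 5)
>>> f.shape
(5, 5)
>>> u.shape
(5, 5)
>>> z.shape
(2, 5)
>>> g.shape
(2, 5)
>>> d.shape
(5, 5)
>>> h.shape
(5, 5)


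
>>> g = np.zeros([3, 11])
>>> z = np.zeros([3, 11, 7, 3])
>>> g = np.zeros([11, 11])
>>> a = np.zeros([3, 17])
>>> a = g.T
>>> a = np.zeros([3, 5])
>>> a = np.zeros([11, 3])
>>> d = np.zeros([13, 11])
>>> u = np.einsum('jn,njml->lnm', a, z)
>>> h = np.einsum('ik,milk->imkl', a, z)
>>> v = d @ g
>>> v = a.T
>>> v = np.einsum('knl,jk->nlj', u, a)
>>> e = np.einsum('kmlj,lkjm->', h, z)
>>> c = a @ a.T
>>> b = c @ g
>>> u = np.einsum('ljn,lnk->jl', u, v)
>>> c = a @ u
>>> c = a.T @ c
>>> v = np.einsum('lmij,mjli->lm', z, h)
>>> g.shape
(11, 11)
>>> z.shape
(3, 11, 7, 3)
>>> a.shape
(11, 3)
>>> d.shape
(13, 11)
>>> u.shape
(3, 3)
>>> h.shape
(11, 3, 3, 7)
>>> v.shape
(3, 11)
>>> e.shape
()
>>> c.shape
(3, 3)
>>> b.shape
(11, 11)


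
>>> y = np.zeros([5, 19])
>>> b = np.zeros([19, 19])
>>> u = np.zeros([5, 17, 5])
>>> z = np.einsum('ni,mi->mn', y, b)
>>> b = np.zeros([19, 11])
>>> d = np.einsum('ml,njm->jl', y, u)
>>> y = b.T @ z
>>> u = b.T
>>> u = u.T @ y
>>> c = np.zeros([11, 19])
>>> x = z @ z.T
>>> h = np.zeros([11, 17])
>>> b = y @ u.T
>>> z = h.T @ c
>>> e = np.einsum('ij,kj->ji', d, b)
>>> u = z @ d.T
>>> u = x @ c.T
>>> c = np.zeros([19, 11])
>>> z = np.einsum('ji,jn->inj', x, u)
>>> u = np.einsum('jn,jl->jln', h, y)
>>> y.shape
(11, 5)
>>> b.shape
(11, 19)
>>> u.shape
(11, 5, 17)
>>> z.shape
(19, 11, 19)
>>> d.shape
(17, 19)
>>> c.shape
(19, 11)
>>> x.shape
(19, 19)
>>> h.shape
(11, 17)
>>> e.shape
(19, 17)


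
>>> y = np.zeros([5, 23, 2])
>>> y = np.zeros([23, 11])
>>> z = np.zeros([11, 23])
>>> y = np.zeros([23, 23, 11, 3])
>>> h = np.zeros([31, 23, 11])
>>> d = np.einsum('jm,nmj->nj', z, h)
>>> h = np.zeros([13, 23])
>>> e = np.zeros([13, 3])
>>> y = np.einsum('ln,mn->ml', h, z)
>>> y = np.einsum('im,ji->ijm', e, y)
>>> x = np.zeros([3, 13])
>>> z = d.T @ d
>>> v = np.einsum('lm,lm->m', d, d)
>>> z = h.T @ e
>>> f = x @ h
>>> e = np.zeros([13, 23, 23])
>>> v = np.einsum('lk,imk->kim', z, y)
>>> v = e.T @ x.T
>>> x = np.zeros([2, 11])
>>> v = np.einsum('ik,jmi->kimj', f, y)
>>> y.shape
(13, 11, 3)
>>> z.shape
(23, 3)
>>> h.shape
(13, 23)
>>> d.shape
(31, 11)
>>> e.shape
(13, 23, 23)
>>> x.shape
(2, 11)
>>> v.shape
(23, 3, 11, 13)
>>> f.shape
(3, 23)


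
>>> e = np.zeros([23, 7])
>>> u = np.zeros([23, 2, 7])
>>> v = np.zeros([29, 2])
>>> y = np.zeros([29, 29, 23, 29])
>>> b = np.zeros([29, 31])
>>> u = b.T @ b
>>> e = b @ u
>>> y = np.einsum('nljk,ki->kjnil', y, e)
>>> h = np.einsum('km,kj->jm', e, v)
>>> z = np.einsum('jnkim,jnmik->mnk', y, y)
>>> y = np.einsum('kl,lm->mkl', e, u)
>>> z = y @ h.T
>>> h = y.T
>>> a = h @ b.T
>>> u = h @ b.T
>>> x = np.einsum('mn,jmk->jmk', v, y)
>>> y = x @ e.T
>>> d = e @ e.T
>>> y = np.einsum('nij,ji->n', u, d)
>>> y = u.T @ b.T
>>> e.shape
(29, 31)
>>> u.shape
(31, 29, 29)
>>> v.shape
(29, 2)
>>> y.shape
(29, 29, 29)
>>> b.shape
(29, 31)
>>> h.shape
(31, 29, 31)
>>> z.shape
(31, 29, 2)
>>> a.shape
(31, 29, 29)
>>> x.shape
(31, 29, 31)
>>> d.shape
(29, 29)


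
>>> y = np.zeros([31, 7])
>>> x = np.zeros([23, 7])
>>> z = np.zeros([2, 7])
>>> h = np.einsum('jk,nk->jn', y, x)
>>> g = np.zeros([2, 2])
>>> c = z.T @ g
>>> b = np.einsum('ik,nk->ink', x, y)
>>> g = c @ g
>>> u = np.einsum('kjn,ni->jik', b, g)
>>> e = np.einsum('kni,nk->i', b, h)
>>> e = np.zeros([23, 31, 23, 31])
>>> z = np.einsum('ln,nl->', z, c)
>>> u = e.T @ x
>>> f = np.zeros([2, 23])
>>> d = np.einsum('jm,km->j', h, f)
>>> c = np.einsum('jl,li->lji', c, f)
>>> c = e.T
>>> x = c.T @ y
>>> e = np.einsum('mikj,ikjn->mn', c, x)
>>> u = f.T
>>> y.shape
(31, 7)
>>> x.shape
(23, 31, 23, 7)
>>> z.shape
()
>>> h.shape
(31, 23)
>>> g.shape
(7, 2)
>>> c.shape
(31, 23, 31, 23)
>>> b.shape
(23, 31, 7)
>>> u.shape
(23, 2)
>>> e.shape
(31, 7)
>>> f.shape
(2, 23)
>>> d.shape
(31,)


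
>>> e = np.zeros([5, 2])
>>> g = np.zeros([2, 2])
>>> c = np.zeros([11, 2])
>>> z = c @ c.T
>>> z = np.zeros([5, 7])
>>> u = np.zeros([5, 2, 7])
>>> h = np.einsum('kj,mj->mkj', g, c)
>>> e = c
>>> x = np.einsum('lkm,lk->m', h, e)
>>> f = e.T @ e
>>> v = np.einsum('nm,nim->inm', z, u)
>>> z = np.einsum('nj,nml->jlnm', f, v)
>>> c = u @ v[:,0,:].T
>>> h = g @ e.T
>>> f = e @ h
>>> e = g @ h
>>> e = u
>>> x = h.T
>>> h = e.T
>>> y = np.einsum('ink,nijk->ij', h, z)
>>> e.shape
(5, 2, 7)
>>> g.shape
(2, 2)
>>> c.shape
(5, 2, 2)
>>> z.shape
(2, 7, 2, 5)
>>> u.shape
(5, 2, 7)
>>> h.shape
(7, 2, 5)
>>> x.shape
(11, 2)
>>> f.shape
(11, 11)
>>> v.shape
(2, 5, 7)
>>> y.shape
(7, 2)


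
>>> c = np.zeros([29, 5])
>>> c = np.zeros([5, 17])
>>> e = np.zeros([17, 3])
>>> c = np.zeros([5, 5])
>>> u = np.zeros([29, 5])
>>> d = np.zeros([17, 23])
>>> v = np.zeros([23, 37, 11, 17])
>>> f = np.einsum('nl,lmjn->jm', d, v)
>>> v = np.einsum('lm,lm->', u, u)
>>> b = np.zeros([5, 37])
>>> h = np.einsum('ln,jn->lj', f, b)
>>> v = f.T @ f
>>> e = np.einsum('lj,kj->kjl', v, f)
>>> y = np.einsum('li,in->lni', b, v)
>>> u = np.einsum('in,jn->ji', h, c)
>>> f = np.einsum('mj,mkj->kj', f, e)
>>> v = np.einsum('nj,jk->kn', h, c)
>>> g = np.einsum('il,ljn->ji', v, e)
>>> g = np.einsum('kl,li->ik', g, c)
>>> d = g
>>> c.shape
(5, 5)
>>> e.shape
(11, 37, 37)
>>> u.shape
(5, 11)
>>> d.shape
(5, 37)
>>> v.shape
(5, 11)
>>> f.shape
(37, 37)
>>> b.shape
(5, 37)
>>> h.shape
(11, 5)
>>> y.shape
(5, 37, 37)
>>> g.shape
(5, 37)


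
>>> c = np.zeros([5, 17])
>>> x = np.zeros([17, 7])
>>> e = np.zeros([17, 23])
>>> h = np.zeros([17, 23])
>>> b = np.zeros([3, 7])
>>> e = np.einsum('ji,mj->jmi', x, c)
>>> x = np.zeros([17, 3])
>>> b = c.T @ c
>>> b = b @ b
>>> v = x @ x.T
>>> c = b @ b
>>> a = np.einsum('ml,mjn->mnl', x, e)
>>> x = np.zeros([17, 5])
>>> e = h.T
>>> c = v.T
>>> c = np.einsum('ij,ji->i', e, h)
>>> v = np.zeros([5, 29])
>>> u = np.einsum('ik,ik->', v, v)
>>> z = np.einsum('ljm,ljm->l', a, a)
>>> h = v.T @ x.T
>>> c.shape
(23,)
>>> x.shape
(17, 5)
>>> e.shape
(23, 17)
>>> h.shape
(29, 17)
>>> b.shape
(17, 17)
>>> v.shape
(5, 29)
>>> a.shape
(17, 7, 3)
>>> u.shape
()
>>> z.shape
(17,)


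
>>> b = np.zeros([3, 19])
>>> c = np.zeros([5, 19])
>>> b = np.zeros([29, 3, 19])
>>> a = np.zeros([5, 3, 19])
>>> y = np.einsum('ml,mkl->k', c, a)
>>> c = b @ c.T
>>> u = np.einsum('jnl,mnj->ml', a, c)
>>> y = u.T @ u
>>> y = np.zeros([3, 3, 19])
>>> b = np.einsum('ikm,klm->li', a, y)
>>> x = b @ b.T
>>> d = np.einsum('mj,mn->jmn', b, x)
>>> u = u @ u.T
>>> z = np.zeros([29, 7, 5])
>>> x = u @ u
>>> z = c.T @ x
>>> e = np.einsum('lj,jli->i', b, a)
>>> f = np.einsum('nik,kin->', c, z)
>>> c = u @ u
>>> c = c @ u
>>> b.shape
(3, 5)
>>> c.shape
(29, 29)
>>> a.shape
(5, 3, 19)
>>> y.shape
(3, 3, 19)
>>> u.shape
(29, 29)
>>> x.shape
(29, 29)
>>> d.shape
(5, 3, 3)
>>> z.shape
(5, 3, 29)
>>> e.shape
(19,)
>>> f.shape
()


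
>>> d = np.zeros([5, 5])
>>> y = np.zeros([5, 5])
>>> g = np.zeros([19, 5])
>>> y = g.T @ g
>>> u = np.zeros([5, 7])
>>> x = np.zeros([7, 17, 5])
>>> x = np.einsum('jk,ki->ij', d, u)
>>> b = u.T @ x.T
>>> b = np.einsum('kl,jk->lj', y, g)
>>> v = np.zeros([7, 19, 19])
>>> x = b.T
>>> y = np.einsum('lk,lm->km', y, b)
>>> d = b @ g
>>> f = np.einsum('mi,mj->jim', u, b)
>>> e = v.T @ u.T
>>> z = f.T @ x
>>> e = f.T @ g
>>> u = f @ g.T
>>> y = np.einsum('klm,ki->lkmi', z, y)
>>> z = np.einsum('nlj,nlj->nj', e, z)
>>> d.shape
(5, 5)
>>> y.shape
(7, 5, 5, 19)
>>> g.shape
(19, 5)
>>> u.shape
(19, 7, 19)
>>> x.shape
(19, 5)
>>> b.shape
(5, 19)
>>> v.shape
(7, 19, 19)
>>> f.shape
(19, 7, 5)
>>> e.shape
(5, 7, 5)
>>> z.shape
(5, 5)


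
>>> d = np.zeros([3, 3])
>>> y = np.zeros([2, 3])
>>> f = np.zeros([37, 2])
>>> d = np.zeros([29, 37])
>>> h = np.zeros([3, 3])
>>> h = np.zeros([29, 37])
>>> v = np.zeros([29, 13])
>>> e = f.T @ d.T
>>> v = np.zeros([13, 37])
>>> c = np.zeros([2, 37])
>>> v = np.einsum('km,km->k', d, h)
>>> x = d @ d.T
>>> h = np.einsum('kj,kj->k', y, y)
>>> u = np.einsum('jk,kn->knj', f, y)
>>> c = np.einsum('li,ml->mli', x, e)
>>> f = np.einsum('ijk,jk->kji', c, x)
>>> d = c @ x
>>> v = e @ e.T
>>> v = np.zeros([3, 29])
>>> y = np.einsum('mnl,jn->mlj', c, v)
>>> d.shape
(2, 29, 29)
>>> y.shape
(2, 29, 3)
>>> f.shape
(29, 29, 2)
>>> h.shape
(2,)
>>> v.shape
(3, 29)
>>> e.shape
(2, 29)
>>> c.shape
(2, 29, 29)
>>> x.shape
(29, 29)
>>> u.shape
(2, 3, 37)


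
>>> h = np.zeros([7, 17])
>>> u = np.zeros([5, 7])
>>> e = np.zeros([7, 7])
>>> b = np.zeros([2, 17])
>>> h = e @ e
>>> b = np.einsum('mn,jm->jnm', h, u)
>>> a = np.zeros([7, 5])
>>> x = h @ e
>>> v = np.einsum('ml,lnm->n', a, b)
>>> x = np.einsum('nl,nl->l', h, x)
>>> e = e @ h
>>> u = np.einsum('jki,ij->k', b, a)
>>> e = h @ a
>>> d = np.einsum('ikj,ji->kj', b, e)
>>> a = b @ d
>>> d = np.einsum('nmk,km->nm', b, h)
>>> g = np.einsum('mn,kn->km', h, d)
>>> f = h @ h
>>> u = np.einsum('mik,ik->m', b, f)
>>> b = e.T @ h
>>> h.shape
(7, 7)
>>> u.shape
(5,)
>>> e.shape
(7, 5)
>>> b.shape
(5, 7)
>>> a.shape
(5, 7, 7)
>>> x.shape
(7,)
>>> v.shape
(7,)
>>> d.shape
(5, 7)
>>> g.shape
(5, 7)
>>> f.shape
(7, 7)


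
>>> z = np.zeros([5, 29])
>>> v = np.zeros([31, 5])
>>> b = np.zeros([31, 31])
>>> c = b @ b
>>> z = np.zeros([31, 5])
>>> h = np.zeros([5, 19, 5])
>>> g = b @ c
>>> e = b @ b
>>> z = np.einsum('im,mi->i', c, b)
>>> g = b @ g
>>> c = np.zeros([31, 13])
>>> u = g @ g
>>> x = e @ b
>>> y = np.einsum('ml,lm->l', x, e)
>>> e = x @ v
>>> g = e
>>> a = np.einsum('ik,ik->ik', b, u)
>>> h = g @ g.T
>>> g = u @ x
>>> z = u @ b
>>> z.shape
(31, 31)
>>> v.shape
(31, 5)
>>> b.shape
(31, 31)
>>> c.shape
(31, 13)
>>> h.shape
(31, 31)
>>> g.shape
(31, 31)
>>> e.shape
(31, 5)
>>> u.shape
(31, 31)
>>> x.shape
(31, 31)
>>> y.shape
(31,)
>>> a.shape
(31, 31)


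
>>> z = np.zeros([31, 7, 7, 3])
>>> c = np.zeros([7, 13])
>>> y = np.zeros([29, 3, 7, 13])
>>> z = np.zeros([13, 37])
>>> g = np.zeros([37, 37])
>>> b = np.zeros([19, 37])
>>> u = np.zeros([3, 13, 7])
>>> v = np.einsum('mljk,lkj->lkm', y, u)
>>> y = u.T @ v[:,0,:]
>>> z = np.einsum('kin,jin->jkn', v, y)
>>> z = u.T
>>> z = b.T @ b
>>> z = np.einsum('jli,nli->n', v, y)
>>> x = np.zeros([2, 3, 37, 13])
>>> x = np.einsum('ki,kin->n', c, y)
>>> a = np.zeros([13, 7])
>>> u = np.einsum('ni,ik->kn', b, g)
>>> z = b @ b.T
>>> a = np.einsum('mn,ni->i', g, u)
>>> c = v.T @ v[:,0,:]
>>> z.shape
(19, 19)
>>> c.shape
(29, 13, 29)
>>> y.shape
(7, 13, 29)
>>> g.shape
(37, 37)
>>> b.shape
(19, 37)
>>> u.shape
(37, 19)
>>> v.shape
(3, 13, 29)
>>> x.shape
(29,)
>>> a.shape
(19,)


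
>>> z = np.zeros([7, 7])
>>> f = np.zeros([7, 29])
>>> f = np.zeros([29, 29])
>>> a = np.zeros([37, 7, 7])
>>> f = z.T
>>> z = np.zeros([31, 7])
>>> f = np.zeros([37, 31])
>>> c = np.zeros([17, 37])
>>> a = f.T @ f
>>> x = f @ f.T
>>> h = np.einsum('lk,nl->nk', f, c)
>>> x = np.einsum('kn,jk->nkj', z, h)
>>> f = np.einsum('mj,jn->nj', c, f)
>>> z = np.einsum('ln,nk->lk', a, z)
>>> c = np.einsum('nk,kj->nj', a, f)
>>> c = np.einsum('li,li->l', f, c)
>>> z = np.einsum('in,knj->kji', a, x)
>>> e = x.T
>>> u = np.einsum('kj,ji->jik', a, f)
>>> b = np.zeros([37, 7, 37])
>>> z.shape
(7, 17, 31)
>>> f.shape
(31, 37)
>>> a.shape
(31, 31)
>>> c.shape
(31,)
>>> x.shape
(7, 31, 17)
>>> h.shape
(17, 31)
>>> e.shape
(17, 31, 7)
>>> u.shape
(31, 37, 31)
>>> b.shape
(37, 7, 37)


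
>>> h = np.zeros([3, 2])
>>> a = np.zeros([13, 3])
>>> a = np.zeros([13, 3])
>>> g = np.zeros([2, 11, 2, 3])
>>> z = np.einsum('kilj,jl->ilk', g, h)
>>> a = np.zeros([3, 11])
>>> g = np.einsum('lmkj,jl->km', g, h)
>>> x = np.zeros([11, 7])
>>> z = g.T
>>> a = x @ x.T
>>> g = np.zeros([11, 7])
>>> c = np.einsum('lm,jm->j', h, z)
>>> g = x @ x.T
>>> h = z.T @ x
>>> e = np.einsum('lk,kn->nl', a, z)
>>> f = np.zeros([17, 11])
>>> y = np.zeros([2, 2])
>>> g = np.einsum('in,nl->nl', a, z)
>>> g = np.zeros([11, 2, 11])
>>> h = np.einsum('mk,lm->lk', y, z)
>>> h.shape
(11, 2)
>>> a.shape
(11, 11)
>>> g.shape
(11, 2, 11)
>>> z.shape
(11, 2)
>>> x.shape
(11, 7)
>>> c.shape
(11,)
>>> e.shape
(2, 11)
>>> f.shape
(17, 11)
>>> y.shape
(2, 2)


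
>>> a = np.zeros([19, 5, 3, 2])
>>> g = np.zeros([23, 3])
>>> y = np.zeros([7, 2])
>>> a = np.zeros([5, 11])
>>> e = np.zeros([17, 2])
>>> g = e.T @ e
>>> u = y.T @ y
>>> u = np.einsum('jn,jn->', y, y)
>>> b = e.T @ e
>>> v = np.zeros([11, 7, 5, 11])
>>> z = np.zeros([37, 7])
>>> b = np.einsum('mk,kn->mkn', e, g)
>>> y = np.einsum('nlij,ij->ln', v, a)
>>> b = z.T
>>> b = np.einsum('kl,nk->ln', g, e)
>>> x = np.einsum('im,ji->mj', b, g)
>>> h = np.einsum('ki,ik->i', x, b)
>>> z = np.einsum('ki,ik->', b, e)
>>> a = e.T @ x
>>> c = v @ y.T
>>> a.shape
(2, 2)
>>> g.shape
(2, 2)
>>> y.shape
(7, 11)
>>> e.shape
(17, 2)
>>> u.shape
()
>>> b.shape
(2, 17)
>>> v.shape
(11, 7, 5, 11)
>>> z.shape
()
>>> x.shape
(17, 2)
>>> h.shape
(2,)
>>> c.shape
(11, 7, 5, 7)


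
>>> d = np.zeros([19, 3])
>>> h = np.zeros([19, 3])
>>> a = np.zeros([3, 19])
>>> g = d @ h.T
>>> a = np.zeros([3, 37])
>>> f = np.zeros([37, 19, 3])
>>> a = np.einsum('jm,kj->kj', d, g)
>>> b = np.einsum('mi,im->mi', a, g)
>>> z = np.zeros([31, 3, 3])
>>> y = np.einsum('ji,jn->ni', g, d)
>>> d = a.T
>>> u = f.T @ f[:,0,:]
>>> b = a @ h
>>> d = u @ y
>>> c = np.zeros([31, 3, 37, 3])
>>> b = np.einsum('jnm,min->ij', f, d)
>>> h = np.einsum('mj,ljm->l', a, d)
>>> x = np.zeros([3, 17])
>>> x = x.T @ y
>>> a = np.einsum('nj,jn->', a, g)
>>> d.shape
(3, 19, 19)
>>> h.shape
(3,)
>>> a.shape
()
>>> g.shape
(19, 19)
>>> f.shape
(37, 19, 3)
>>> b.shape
(19, 37)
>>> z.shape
(31, 3, 3)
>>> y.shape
(3, 19)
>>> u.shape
(3, 19, 3)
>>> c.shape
(31, 3, 37, 3)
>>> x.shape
(17, 19)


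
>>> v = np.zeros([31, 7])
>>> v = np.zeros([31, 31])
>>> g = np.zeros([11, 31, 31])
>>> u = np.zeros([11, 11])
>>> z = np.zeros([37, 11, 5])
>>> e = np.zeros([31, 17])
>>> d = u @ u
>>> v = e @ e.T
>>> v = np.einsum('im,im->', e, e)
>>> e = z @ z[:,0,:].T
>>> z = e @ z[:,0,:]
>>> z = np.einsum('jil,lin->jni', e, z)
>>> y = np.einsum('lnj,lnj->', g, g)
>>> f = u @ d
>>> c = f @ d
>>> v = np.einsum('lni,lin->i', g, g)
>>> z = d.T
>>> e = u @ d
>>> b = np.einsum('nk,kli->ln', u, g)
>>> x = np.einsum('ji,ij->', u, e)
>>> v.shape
(31,)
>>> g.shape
(11, 31, 31)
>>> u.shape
(11, 11)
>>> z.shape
(11, 11)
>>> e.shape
(11, 11)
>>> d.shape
(11, 11)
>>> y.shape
()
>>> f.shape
(11, 11)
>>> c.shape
(11, 11)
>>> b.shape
(31, 11)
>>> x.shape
()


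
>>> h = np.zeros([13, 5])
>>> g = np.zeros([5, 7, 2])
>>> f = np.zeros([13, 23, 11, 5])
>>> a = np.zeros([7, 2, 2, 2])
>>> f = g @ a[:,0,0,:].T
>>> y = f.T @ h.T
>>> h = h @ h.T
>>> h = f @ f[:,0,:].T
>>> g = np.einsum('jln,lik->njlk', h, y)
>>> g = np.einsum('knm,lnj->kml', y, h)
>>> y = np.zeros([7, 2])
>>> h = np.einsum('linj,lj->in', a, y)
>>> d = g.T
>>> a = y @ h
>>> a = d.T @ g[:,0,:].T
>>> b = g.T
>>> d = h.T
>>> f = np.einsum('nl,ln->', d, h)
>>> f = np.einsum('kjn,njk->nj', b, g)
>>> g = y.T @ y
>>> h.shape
(2, 2)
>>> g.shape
(2, 2)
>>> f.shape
(7, 13)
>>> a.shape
(7, 13, 7)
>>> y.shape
(7, 2)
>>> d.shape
(2, 2)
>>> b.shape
(5, 13, 7)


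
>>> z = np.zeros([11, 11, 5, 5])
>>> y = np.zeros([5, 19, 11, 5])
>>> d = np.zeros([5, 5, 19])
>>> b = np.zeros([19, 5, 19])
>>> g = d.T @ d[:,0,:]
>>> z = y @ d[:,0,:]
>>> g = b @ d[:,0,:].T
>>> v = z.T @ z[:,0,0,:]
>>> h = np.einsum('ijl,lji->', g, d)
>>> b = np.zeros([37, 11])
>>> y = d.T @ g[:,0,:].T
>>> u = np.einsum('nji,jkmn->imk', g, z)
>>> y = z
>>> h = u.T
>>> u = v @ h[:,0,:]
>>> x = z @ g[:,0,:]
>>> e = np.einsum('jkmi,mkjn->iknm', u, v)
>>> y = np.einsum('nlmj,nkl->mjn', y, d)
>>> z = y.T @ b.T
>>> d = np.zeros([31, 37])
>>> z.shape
(5, 19, 37)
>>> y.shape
(11, 19, 5)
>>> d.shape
(31, 37)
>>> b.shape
(37, 11)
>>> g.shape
(19, 5, 5)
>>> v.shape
(19, 11, 19, 19)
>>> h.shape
(19, 11, 5)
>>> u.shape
(19, 11, 19, 5)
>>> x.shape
(5, 19, 11, 5)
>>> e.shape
(5, 11, 19, 19)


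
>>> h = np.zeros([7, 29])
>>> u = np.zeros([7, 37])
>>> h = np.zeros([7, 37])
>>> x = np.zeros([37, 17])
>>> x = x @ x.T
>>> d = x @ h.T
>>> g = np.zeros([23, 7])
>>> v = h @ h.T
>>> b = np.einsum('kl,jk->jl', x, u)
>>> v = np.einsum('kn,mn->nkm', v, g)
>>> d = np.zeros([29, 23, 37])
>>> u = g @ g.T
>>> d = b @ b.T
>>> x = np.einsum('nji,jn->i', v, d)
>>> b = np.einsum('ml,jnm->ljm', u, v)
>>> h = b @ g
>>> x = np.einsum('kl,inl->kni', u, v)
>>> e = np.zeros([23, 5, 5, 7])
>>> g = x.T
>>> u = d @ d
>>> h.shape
(23, 7, 7)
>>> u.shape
(7, 7)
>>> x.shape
(23, 7, 7)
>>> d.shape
(7, 7)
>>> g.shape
(7, 7, 23)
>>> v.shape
(7, 7, 23)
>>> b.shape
(23, 7, 23)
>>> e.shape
(23, 5, 5, 7)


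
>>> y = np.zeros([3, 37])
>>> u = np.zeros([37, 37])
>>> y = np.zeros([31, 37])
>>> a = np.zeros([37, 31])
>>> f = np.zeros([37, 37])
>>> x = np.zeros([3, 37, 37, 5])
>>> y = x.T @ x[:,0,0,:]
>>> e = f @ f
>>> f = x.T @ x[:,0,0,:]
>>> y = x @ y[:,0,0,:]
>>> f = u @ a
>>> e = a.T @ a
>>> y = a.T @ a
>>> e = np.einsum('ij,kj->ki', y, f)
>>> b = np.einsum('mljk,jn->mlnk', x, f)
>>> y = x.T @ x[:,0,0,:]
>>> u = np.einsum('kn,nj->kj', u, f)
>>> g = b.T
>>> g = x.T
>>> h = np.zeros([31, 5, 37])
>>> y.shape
(5, 37, 37, 5)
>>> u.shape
(37, 31)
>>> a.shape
(37, 31)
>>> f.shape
(37, 31)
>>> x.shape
(3, 37, 37, 5)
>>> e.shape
(37, 31)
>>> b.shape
(3, 37, 31, 5)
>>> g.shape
(5, 37, 37, 3)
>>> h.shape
(31, 5, 37)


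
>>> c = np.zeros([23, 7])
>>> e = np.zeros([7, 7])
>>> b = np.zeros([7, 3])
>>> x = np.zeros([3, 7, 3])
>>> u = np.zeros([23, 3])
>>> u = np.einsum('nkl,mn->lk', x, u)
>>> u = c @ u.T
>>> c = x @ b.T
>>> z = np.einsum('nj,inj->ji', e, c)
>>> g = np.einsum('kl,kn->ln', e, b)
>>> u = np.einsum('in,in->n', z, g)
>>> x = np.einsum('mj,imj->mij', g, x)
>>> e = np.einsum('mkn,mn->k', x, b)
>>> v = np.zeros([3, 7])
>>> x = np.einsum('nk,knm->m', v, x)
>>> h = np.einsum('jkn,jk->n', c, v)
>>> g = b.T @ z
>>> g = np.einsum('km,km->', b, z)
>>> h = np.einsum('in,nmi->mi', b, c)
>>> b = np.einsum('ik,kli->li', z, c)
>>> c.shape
(3, 7, 7)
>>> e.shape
(3,)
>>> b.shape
(7, 7)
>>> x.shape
(3,)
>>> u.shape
(3,)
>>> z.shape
(7, 3)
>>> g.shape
()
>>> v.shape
(3, 7)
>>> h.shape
(7, 7)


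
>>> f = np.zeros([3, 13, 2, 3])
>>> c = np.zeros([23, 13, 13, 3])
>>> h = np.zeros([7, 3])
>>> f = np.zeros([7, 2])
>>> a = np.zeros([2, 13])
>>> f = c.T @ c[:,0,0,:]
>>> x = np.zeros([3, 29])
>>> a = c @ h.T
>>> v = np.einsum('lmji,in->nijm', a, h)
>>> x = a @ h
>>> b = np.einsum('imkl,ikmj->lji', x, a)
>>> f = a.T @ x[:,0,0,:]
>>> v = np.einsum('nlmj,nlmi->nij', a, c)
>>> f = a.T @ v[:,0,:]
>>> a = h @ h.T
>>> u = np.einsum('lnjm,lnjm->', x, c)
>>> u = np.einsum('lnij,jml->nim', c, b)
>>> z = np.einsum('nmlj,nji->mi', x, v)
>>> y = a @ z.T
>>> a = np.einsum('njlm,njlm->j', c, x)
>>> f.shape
(7, 13, 13, 7)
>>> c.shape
(23, 13, 13, 3)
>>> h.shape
(7, 3)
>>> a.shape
(13,)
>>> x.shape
(23, 13, 13, 3)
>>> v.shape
(23, 3, 7)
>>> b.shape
(3, 7, 23)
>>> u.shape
(13, 13, 7)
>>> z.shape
(13, 7)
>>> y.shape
(7, 13)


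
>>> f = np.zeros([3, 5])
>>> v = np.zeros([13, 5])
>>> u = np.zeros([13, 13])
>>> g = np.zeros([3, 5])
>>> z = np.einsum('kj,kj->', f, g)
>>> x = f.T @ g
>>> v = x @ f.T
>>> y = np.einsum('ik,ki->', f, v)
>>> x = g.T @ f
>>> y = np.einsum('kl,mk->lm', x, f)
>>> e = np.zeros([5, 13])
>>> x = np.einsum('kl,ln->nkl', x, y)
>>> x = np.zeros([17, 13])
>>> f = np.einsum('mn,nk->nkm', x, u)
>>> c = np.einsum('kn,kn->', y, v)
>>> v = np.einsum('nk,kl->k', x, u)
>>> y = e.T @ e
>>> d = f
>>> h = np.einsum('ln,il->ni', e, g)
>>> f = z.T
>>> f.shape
()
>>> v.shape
(13,)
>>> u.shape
(13, 13)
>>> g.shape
(3, 5)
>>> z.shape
()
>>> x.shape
(17, 13)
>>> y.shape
(13, 13)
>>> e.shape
(5, 13)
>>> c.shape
()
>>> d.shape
(13, 13, 17)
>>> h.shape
(13, 3)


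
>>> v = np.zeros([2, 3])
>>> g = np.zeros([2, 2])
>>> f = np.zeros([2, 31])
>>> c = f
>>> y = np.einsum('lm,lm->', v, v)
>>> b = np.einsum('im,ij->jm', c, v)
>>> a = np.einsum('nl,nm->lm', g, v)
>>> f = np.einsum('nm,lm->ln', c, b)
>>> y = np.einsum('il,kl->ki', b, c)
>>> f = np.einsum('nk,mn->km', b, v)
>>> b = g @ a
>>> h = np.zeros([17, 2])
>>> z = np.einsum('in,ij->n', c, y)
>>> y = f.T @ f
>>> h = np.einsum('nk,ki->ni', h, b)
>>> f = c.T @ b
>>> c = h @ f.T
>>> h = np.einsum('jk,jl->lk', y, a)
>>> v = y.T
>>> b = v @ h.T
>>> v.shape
(2, 2)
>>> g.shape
(2, 2)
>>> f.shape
(31, 3)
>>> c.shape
(17, 31)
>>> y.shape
(2, 2)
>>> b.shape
(2, 3)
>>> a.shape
(2, 3)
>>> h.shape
(3, 2)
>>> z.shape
(31,)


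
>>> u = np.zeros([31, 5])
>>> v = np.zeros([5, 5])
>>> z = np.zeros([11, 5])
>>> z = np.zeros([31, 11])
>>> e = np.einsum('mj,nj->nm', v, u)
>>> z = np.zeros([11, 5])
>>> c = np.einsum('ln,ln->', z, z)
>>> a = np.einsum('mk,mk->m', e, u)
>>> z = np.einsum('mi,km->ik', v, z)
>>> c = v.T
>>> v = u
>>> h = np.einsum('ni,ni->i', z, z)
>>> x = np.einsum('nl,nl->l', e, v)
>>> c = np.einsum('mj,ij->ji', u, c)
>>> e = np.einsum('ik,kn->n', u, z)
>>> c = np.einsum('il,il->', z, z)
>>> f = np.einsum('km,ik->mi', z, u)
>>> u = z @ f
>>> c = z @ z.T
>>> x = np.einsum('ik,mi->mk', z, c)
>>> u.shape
(5, 31)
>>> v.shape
(31, 5)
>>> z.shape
(5, 11)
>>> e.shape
(11,)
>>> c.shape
(5, 5)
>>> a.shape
(31,)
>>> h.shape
(11,)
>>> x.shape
(5, 11)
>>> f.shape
(11, 31)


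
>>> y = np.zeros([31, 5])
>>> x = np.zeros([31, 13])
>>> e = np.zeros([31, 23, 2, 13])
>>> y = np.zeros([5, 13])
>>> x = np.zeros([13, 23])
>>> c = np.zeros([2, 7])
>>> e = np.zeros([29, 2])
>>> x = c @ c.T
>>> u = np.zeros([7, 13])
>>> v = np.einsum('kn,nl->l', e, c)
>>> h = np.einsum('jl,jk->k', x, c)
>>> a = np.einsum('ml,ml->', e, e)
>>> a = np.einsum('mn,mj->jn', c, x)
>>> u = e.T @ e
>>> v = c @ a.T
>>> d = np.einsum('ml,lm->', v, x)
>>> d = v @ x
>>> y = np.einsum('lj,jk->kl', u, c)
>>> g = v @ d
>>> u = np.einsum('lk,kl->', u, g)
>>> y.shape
(7, 2)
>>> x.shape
(2, 2)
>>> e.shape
(29, 2)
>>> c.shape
(2, 7)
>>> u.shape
()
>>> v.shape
(2, 2)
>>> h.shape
(7,)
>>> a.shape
(2, 7)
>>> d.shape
(2, 2)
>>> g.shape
(2, 2)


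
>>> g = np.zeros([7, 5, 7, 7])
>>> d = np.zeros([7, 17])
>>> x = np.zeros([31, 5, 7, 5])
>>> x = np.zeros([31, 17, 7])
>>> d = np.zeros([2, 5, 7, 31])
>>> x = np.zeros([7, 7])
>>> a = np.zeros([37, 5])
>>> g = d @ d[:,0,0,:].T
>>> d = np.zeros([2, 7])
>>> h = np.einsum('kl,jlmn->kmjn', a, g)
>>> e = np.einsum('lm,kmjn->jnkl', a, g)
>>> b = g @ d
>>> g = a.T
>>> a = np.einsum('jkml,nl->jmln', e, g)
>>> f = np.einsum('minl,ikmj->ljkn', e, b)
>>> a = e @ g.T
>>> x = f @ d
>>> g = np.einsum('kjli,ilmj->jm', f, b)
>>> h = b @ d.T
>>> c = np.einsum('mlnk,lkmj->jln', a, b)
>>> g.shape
(7, 7)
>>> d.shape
(2, 7)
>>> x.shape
(37, 7, 5, 7)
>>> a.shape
(7, 2, 2, 5)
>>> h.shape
(2, 5, 7, 2)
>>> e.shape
(7, 2, 2, 37)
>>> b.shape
(2, 5, 7, 7)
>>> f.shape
(37, 7, 5, 2)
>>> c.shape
(7, 2, 2)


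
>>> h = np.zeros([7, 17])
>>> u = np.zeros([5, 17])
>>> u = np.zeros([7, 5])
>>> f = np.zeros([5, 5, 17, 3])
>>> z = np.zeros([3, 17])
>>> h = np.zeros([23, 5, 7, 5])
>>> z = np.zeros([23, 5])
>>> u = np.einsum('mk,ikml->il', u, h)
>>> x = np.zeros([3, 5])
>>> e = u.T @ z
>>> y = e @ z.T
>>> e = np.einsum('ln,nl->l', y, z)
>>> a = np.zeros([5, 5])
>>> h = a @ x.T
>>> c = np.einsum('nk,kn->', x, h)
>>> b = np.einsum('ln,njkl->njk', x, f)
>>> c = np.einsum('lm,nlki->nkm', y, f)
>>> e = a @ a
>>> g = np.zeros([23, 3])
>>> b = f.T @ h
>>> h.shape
(5, 3)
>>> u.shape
(23, 5)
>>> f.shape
(5, 5, 17, 3)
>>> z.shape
(23, 5)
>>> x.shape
(3, 5)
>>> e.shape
(5, 5)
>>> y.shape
(5, 23)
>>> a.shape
(5, 5)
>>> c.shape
(5, 17, 23)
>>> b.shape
(3, 17, 5, 3)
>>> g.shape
(23, 3)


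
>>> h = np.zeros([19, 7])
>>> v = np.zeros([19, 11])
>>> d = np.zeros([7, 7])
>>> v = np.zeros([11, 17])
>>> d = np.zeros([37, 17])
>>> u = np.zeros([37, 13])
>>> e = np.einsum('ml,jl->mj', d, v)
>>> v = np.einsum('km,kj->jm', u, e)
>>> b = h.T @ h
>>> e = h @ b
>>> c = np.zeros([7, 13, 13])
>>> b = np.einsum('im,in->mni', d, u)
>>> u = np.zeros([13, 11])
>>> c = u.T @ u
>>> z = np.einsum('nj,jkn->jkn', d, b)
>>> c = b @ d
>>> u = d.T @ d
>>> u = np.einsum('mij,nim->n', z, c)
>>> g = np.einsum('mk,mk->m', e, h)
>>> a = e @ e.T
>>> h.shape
(19, 7)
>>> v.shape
(11, 13)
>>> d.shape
(37, 17)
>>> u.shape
(17,)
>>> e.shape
(19, 7)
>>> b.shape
(17, 13, 37)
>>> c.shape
(17, 13, 17)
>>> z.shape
(17, 13, 37)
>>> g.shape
(19,)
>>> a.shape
(19, 19)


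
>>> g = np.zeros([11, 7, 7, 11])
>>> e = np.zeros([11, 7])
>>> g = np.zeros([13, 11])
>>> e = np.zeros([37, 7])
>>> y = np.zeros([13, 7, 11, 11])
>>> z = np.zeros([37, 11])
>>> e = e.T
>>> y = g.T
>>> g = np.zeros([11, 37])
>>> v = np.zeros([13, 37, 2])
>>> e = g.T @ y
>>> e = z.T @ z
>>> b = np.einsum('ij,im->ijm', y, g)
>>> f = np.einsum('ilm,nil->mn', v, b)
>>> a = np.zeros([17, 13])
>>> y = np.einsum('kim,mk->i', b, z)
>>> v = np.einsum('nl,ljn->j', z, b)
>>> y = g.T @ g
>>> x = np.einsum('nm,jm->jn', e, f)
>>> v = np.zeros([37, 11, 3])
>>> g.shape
(11, 37)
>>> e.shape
(11, 11)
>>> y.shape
(37, 37)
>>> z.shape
(37, 11)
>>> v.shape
(37, 11, 3)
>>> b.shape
(11, 13, 37)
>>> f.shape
(2, 11)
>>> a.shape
(17, 13)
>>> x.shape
(2, 11)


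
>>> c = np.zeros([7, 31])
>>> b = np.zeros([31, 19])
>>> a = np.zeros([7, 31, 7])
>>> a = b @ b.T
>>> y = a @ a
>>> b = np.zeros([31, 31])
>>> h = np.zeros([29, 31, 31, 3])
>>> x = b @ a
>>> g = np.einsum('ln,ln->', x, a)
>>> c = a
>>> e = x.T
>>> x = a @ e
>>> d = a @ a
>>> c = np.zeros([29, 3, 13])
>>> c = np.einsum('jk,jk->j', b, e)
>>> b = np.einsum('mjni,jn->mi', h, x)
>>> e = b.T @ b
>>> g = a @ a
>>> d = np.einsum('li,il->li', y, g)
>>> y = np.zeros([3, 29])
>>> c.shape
(31,)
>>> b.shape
(29, 3)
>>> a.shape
(31, 31)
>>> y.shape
(3, 29)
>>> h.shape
(29, 31, 31, 3)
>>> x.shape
(31, 31)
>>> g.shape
(31, 31)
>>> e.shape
(3, 3)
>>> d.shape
(31, 31)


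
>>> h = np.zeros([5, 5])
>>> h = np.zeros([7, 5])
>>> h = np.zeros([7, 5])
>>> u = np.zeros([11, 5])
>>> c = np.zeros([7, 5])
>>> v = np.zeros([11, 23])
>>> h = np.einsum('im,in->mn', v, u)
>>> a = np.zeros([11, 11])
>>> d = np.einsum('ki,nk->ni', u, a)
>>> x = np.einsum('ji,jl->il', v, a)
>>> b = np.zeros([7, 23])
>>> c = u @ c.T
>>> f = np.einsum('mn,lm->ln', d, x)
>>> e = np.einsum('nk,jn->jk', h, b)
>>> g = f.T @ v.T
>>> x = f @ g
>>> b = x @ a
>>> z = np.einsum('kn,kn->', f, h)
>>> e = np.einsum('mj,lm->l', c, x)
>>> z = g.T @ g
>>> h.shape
(23, 5)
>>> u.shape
(11, 5)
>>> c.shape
(11, 7)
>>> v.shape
(11, 23)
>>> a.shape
(11, 11)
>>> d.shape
(11, 5)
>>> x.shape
(23, 11)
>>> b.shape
(23, 11)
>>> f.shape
(23, 5)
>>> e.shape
(23,)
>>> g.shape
(5, 11)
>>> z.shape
(11, 11)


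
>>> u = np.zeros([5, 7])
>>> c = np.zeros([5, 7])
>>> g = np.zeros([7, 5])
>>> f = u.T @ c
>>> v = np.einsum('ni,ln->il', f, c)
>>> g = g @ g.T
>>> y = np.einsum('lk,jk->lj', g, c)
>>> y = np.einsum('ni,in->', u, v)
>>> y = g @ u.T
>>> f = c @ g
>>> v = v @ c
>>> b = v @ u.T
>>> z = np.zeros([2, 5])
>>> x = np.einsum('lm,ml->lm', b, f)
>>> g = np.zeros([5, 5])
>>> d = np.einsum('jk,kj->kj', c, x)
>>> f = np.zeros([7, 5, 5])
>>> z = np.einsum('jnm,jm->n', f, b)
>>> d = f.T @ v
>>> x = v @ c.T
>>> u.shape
(5, 7)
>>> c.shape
(5, 7)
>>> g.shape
(5, 5)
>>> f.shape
(7, 5, 5)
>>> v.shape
(7, 7)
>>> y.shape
(7, 5)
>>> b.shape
(7, 5)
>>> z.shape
(5,)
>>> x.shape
(7, 5)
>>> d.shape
(5, 5, 7)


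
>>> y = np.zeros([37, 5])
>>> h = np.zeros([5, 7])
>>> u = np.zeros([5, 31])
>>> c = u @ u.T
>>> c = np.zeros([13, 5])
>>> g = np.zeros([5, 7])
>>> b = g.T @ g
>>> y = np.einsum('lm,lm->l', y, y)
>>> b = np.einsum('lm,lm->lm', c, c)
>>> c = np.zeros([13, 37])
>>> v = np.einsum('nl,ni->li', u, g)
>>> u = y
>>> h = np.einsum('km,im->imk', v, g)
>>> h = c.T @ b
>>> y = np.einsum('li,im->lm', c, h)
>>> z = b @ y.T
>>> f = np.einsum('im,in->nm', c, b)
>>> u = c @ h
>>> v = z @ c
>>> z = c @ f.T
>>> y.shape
(13, 5)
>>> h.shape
(37, 5)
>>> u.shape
(13, 5)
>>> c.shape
(13, 37)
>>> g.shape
(5, 7)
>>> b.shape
(13, 5)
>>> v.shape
(13, 37)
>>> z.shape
(13, 5)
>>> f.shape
(5, 37)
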